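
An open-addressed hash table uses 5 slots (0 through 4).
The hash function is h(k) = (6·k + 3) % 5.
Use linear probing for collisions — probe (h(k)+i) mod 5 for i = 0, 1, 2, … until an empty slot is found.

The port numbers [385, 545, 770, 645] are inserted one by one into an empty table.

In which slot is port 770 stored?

0

Insert 385: h=3, slot 3 empty → index 3.
Insert 545: h=3, slot 3 occupied → index 4.
Insert 770: h=3, slots 3,4 occupied → index 0.
Insert 645: h=3, slots 3,4,0 occupied → index 1.
Table: [770, 645, —, 385, 545]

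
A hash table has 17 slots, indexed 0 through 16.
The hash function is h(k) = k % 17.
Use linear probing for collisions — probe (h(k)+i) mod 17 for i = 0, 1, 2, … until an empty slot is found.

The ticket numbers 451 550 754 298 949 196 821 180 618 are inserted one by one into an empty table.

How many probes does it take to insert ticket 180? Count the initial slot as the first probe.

Insert 451: h=9, slot 9 empty => index 9.
Insert 550: h=6, slot 6 empty => index 6.
Insert 754: h=6, slot 6 occupied => index 7.
Insert 298: h=9, slot 9 occupied => index 10.
Insert 949: h=14, slot 14 empty => index 14.
Insert 196: h=9, slots 9,10 occupied => index 11.
Insert 821: h=5, slot 5 empty => index 5.
Insert 180: h=10, slots 10,11 occupied => index 12.
Insert 618: h=6, slots 6,7 occupied => index 8.
Table: [∅, ∅, ∅, ∅, ∅, 821, 550, 754, 618, 451, 298, 196, 180, ∅, 949, ∅, ∅]

3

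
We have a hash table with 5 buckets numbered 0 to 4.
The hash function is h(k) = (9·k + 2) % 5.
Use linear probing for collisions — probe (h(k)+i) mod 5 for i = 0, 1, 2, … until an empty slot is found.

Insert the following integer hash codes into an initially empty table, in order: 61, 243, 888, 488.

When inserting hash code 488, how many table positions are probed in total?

61 hashes to 1; slot 1 is free => place at 1.
243 hashes to 4; slot 4 is free => place at 4.
888 hashes to 4; 4 taken => place at 0.
488 hashes to 4; 4,0,1 taken => place at 2.
Table: [888, 61, 488, -, 243]

4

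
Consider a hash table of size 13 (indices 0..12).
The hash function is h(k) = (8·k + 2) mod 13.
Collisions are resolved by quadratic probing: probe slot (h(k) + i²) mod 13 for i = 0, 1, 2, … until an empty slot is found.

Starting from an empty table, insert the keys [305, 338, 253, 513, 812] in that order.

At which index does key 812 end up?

1

305: h=11 → slot 11
338: h=2 → slot 2
253: h=11, probe 11,12 → slot 12
513: h=11, probe 11,12,2,7 → slot 7
812: h=11, probe 11,12,2,7,1 → slot 1
Table: [., 812, 338, ., ., ., ., 513, ., ., ., 305, 253]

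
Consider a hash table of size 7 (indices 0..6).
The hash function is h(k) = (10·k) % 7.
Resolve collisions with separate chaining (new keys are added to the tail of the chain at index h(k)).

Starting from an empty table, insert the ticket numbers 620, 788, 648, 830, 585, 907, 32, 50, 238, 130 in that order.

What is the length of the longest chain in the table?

8

620 -> bucket 5
788 -> bucket 5 (collision)
648 -> bucket 5 (collision)
830 -> bucket 5 (collision)
585 -> bucket 5 (collision)
907 -> bucket 5 (collision)
32 -> bucket 5 (collision)
50 -> bucket 3
238 -> bucket 0
130 -> bucket 5 (collision)
Final buckets:
0: 238
1: ∅
2: ∅
3: 50
4: ∅
5: 620 -> 788 -> 648 -> 830 -> 585 -> 907 -> 32 -> 130
6: ∅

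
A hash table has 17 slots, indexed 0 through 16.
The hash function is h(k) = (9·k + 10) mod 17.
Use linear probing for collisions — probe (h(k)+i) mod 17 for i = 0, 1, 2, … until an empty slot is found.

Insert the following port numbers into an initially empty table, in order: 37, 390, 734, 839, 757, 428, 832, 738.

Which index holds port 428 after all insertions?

5

37: h=3 => slot 3
390: h=1 => slot 1
734: h=3, probe 3,4 => slot 4
839: h=13 => slot 13
757: h=6 => slot 6
428: h=3, probe 3,4,5 => slot 5
832: h=1, probe 1,2 => slot 2
738: h=5, probe 5,6,7 => slot 7
Table: [-, 390, 832, 37, 734, 428, 757, 738, -, -, -, -, -, 839, -, -, -]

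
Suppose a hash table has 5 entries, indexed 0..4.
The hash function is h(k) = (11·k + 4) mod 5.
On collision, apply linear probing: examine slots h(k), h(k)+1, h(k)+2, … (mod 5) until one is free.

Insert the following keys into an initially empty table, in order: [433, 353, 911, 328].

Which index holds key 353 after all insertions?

433: h=2 => slot 2
353: h=2, probe 2,3 => slot 3
911: h=0 => slot 0
328: h=2, probe 2,3,4 => slot 4
Table: [911, ., 433, 353, 328]

3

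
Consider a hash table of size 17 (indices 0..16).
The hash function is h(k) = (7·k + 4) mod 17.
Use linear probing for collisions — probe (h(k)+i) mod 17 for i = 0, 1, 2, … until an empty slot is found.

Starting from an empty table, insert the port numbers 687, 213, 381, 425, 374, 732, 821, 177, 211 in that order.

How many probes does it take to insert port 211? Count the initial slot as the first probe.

7

Insert 687: h=2, slot 2 empty -> index 2.
Insert 213: h=16, slot 16 empty -> index 16.
Insert 381: h=2, slot 2 occupied -> index 3.
Insert 425: h=4, slot 4 empty -> index 4.
Insert 374: h=4, slot 4 occupied -> index 5.
Insert 732: h=11, slot 11 empty -> index 11.
Insert 821: h=5, slot 5 occupied -> index 6.
Insert 177: h=2, slots 2,3,4,5,6 occupied -> index 7.
Insert 211: h=2, slots 2,3,4,5,6,7 occupied -> index 8.
Table: [-, -, 687, 381, 425, 374, 821, 177, 211, -, -, 732, -, -, -, -, 213]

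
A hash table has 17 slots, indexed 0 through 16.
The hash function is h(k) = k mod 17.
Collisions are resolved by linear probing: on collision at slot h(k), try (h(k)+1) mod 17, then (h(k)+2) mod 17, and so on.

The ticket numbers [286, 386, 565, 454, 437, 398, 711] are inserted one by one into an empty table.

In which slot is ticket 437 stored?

286: h=14 → slot 14
386: h=12 → slot 12
565: h=4 → slot 4
454: h=12, probe 12,13 → slot 13
437: h=12, probe 12,13,14,15 → slot 15
398: h=7 → slot 7
711: h=14, probe 14,15,16 → slot 16
Table: [., ., ., ., 565, ., ., 398, ., ., ., ., 386, 454, 286, 437, 711]

15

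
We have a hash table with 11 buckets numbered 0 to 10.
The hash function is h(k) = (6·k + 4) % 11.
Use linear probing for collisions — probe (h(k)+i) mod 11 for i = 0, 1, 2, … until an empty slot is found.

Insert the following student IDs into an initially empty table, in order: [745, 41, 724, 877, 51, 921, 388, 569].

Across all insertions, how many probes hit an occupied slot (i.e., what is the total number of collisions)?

14

745 hashes to 8; slot 8 is free => place at 8.
41 hashes to 8; 8 taken => place at 9.
724 hashes to 3; slot 3 is free => place at 3.
877 hashes to 8; 8,9 taken => place at 10.
51 hashes to 2; slot 2 is free => place at 2.
921 hashes to 8; 8,9,10 taken => place at 0.
388 hashes to 0; 0 taken => place at 1.
569 hashes to 8; 8,9,10,0,1,2,3 taken => place at 4.
Table: [921, 388, 51, 724, 569, _, _, _, 745, 41, 877]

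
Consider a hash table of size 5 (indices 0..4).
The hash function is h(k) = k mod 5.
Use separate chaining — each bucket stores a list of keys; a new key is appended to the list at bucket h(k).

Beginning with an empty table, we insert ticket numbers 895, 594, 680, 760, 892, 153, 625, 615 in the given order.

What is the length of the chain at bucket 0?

5

895 -> bucket 0
594 -> bucket 4
680 -> bucket 0 (collision)
760 -> bucket 0 (collision)
892 -> bucket 2
153 -> bucket 3
625 -> bucket 0 (collision)
615 -> bucket 0 (collision)
Final buckets:
0: 895 -> 680 -> 760 -> 625 -> 615
1: -
2: 892
3: 153
4: 594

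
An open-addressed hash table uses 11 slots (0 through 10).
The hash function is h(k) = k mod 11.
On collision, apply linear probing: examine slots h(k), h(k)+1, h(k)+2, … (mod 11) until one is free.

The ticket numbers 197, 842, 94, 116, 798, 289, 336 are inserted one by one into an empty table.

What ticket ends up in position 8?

116

197 hashes to 10; slot 10 is free => place at 10.
842 hashes to 6; slot 6 is free => place at 6.
94 hashes to 6; 6 taken => place at 7.
116 hashes to 6; 6,7 taken => place at 8.
798 hashes to 6; 6,7,8 taken => place at 9.
289 hashes to 3; slot 3 is free => place at 3.
336 hashes to 6; 6,7,8,9,10 taken => place at 0.
Table: [336, ., ., 289, ., ., 842, 94, 116, 798, 197]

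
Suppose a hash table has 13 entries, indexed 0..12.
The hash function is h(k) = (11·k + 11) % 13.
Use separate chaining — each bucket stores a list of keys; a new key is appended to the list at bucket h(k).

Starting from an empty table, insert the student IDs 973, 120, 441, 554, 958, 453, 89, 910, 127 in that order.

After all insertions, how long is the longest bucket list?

3

973 -> bucket 2
120 -> bucket 5
441 -> bucket 0
554 -> bucket 8
958 -> bucket 6
453 -> bucket 2 (collision)
89 -> bucket 2 (collision)
910 -> bucket 11
127 -> bucket 4
Final buckets:
0: 441
1: —
2: 973 -> 453 -> 89
3: —
4: 127
5: 120
6: 958
7: —
8: 554
9: —
10: —
11: 910
12: —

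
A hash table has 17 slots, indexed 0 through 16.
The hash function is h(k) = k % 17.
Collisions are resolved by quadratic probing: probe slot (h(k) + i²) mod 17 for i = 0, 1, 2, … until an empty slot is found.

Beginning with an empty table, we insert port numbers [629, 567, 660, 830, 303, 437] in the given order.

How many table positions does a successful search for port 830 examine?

629 hashes to 0; slot 0 is free => place at 0.
567 hashes to 6; slot 6 is free => place at 6.
660 hashes to 14; slot 14 is free => place at 14.
830 hashes to 14; 14 taken => place at 15.
303 hashes to 14; 14,15 taken => place at 1.
437 hashes to 12; slot 12 is free => place at 12.
Table: [629, 303, -, -, -, -, 567, -, -, -, -, -, 437, -, 660, 830, -]
Lookup 830: h=14, probe 14,15 → found at 15.

2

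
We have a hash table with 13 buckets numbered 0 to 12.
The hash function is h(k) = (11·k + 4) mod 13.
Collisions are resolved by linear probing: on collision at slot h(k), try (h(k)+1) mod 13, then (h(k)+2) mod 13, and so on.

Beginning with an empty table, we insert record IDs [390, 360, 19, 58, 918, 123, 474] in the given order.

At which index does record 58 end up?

Insert 390: h=4, slot 4 empty → index 4.
Insert 360: h=12, slot 12 empty → index 12.
Insert 19: h=5, slot 5 empty → index 5.
Insert 58: h=5, slot 5 occupied → index 6.
Insert 918: h=1, slot 1 empty → index 1.
Insert 123: h=5, slots 5,6 occupied → index 7.
Insert 474: h=5, slots 5,6,7 occupied → index 8.
Table: [_, 918, _, _, 390, 19, 58, 123, 474, _, _, _, 360]

6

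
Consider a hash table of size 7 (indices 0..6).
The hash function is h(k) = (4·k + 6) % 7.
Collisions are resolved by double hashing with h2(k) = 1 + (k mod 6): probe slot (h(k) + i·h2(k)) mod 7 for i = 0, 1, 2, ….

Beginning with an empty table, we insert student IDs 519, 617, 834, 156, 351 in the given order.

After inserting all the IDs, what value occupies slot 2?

617

519: h=3 => slot 3
617: h=3, h2=6, probe 3,2 => slot 2
834: h=3, h2=1, probe 3,4 => slot 4
156: h=0 => slot 0
351: h=3, h2=4, probe 3,0,4,1 => slot 1
Table: [156, 351, 617, 519, 834, _, _]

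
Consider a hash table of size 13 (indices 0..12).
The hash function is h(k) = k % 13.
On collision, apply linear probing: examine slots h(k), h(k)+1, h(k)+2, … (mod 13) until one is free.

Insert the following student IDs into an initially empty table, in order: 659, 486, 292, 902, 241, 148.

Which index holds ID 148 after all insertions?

659 hashes to 9; slot 9 is free → place at 9.
486 hashes to 5; slot 5 is free → place at 5.
292 hashes to 6; slot 6 is free → place at 6.
902 hashes to 5; 5,6 taken → place at 7.
241 hashes to 7; 7 taken → place at 8.
148 hashes to 5; 5,6,7,8,9 taken → place at 10.
Table: [_, _, _, _, _, 486, 292, 902, 241, 659, 148, _, _]

10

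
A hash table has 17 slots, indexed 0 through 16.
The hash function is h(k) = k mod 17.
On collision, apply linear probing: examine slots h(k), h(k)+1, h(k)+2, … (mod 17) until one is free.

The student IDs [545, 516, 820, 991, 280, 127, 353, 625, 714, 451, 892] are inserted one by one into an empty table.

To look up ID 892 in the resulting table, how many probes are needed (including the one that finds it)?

4

545: h=1 => slot 1
516: h=6 => slot 6
820: h=4 => slot 4
991: h=5 => slot 5
280: h=8 => slot 8
127: h=8, probe 8,9 => slot 9
353: h=13 => slot 13
625: h=13, probe 13,14 => slot 14
714: h=0 => slot 0
451: h=9, probe 9,10 => slot 10
892: h=8, probe 8,9,10,11 => slot 11
Table: [714, 545, ∅, ∅, 820, 991, 516, ∅, 280, 127, 451, 892, ∅, 353, 625, ∅, ∅]
Lookup 892: h=8, probe 8,9,10,11 → found at 11.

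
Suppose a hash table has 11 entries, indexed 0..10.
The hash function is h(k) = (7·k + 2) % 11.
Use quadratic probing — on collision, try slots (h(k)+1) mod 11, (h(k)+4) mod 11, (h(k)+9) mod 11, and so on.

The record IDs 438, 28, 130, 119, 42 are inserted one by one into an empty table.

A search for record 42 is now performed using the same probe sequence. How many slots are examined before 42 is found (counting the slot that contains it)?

5

Insert 438: h=10, slot 10 empty => index 10.
Insert 28: h=0, slot 0 empty => index 0.
Insert 130: h=10, slots 10,0 occupied => index 3.
Insert 119: h=10, slots 10,0,3 occupied => index 8.
Insert 42: h=10, slots 10,0,3,8 occupied => index 4.
Table: [28, _, _, 130, 42, _, _, _, 119, _, 438]
Lookup 42: h=10, probe 10,0,3,8,4 → found at 4.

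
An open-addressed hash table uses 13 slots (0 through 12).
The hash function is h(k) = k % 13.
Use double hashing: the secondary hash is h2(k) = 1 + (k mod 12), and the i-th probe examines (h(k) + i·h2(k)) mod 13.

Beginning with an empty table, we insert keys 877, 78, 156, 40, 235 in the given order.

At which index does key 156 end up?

Insert 877: h=6, slot 6 empty -> index 6.
Insert 78: h=0, slot 0 empty -> index 0.
Insert 156: h=0, h2=1, slot 0 occupied -> index 1.
Insert 40: h=1, h2=5, slots 1,6 occupied -> index 11.
Insert 235: h=1, h2=8, slot 1 occupied -> index 9.
Table: [78, 156, -, -, -, -, 877, -, -, 235, -, 40, -]

1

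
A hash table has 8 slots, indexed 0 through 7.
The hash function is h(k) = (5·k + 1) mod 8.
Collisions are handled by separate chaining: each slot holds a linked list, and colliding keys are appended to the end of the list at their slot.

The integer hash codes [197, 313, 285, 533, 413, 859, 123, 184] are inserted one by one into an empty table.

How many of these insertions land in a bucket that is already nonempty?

Insert 197: h=2, bucket 2 empty → new chain.
Insert 313: h=6, bucket 6 empty → new chain.
Insert 285: h=2, bucket 2 nonempty → append to chain.
Insert 533: h=2, bucket 2 nonempty → append to chain.
Insert 413: h=2, bucket 2 nonempty → append to chain.
Insert 859: h=0, bucket 0 empty → new chain.
Insert 123: h=0, bucket 0 nonempty → append to chain.
Insert 184: h=1, bucket 1 empty → new chain.
Final buckets:
0: 859 -> 123
1: 184
2: 197 -> 285 -> 533 -> 413
3: .
4: .
5: .
6: 313
7: .

4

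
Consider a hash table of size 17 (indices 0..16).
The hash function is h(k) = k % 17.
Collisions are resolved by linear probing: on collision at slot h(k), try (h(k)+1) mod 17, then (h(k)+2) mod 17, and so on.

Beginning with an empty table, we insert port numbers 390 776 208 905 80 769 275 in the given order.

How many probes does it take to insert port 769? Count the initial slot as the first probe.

3

Insert 390: h=16, slot 16 empty => index 16.
Insert 776: h=11, slot 11 empty => index 11.
Insert 208: h=4, slot 4 empty => index 4.
Insert 905: h=4, slot 4 occupied => index 5.
Insert 80: h=12, slot 12 empty => index 12.
Insert 769: h=4, slots 4,5 occupied => index 6.
Insert 275: h=3, slot 3 empty => index 3.
Table: [_, _, _, 275, 208, 905, 769, _, _, _, _, 776, 80, _, _, _, 390]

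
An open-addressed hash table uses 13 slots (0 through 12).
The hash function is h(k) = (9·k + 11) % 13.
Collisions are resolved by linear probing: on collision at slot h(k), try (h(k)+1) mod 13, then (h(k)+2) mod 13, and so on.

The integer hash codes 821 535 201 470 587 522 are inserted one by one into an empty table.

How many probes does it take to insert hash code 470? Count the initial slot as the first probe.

821 hashes to 3; slot 3 is free => place at 3.
535 hashes to 3; 3 taken => place at 4.
201 hashes to 0; slot 0 is free => place at 0.
470 hashes to 3; 3,4 taken => place at 5.
587 hashes to 3; 3,4,5 taken => place at 6.
522 hashes to 3; 3,4,5,6 taken => place at 7.
Table: [201, _, _, 821, 535, 470, 587, 522, _, _, _, _, _]

3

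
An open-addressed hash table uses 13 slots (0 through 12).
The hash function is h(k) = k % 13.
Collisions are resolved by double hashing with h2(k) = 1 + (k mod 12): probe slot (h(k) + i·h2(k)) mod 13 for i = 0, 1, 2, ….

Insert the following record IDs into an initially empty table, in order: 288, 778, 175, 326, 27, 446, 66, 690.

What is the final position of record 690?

9

288 hashes to 2; slot 2 is free -> place at 2.
778 hashes to 11; slot 11 is free -> place at 11.
175 hashes to 6; slot 6 is free -> place at 6.
326 hashes to 1; slot 1 is free -> place at 1.
27 hashes to 1, h2=4; 1 taken -> place at 5.
446 hashes to 4; slot 4 is free -> place at 4.
66 hashes to 1, h2=7; 1 taken -> place at 8.
690 hashes to 1, h2=7; 1,8,2 taken -> place at 9.
Table: [-, 326, 288, -, 446, 27, 175, -, 66, 690, -, 778, -]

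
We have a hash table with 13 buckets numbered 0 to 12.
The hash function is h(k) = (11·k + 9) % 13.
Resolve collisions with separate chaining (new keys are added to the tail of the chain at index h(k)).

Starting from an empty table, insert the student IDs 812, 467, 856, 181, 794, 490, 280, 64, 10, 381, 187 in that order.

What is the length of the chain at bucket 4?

1

Insert 812: h=10, bucket 10 empty → new chain.
Insert 467: h=11, bucket 11 empty → new chain.
Insert 856: h=0, bucket 0 empty → new chain.
Insert 181: h=11, bucket 11 nonempty → append to chain.
Insert 794: h=7, bucket 7 empty → new chain.
Insert 490: h=4, bucket 4 empty → new chain.
Insert 280: h=8, bucket 8 empty → new chain.
Insert 64: h=11, bucket 11 nonempty → append to chain.
Insert 10: h=2, bucket 2 empty → new chain.
Insert 381: h=1, bucket 1 empty → new chain.
Insert 187: h=12, bucket 12 empty → new chain.
Final buckets:
0: 856
1: 381
2: 10
3: —
4: 490
5: —
6: —
7: 794
8: 280
9: —
10: 812
11: 467 -> 181 -> 64
12: 187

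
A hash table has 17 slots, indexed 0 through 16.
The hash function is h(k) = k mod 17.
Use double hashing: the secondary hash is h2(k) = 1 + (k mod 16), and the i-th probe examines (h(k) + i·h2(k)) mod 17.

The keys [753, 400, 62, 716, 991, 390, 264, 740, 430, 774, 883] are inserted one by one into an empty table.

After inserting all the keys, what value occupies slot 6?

774

753: h=5 → slot 5
400: h=9 → slot 9
62: h=11 → slot 11
716: h=2 → slot 2
991: h=5, h2=16, probe 5,4 → slot 4
390: h=16 → slot 16
264: h=9, h2=9, probe 9,1 → slot 1
740: h=9, h2=5, probe 9,14 → slot 14
430: h=5, h2=15, probe 5,3 → slot 3
774: h=9, h2=7, probe 9,16,6 → slot 6
883: h=16, h2=4, probe 16,3,7 → slot 7
Table: [_, 264, 716, 430, 991, 753, 774, 883, _, 400, _, 62, _, _, 740, _, 390]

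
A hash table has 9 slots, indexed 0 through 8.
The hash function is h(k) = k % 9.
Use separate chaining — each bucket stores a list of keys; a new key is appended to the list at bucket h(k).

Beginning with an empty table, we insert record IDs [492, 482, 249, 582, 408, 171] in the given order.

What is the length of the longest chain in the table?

492 → bucket 6
482 → bucket 5
249 → bucket 6 (collision)
582 → bucket 6 (collision)
408 → bucket 3
171 → bucket 0
Final buckets:
0: 171
1: _
2: _
3: 408
4: _
5: 482
6: 492 -> 249 -> 582
7: _
8: _

3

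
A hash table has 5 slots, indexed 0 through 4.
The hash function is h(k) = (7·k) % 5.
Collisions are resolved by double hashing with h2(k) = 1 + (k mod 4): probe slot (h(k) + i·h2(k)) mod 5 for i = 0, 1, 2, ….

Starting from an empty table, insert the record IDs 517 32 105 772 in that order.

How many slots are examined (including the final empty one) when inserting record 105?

2

Insert 517: h=4, slot 4 empty => index 4.
Insert 32: h=4, h2=1, slot 4 occupied => index 0.
Insert 105: h=0, h2=2, slot 0 occupied => index 2.
Insert 772: h=4, h2=1, slots 4,0 occupied => index 1.
Table: [32, 772, 105, _, 517]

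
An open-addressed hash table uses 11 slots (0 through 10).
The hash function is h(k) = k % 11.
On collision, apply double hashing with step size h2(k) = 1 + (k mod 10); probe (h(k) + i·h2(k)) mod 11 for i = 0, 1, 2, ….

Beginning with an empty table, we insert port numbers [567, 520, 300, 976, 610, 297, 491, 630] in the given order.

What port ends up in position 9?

630

567 hashes to 6; slot 6 is free => place at 6.
520 hashes to 3; slot 3 is free => place at 3.
300 hashes to 3, h2=1; 3 taken => place at 4.
976 hashes to 8; slot 8 is free => place at 8.
610 hashes to 5; slot 5 is free => place at 5.
297 hashes to 0; slot 0 is free => place at 0.
491 hashes to 7; slot 7 is free => place at 7.
630 hashes to 3, h2=1; 3,4,5,6,7,8 taken => place at 9.
Table: [297, _, _, 520, 300, 610, 567, 491, 976, 630, _]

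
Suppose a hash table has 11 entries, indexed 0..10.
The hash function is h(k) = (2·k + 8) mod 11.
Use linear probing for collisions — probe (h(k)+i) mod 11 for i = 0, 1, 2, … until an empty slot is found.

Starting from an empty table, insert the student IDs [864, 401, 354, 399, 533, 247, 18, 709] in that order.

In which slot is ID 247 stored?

864: h=9 → slot 9
401: h=7 → slot 7
354: h=1 → slot 1
399: h=3 → slot 3
533: h=7, probe 7,8 → slot 8
247: h=7, probe 7,8,9,10 → slot 10
18: h=0 → slot 0
709: h=7, probe 7,8,9,10,0,1,2 → slot 2
Table: [18, 354, 709, 399, —, —, —, 401, 533, 864, 247]

10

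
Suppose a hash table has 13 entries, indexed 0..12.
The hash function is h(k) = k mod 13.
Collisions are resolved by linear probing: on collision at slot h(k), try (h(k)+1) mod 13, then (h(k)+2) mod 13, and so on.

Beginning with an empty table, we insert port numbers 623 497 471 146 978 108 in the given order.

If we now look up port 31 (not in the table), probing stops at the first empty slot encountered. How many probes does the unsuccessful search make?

623 hashes to 12; slot 12 is free -> place at 12.
497 hashes to 3; slot 3 is free -> place at 3.
471 hashes to 3; 3 taken -> place at 4.
146 hashes to 3; 3,4 taken -> place at 5.
978 hashes to 3; 3,4,5 taken -> place at 6.
108 hashes to 4; 4,5,6 taken -> place at 7.
Table: [—, —, —, 497, 471, 146, 978, 108, —, —, —, —, 623]
Lookup 31: h=5, probe 5,6,7,8 → slot 8 empty, not found.

4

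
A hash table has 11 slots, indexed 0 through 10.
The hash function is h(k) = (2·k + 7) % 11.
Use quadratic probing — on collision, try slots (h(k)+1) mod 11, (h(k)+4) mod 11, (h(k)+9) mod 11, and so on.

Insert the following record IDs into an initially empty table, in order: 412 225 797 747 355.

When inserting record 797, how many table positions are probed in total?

412 hashes to 6; slot 6 is free → place at 6.
225 hashes to 6; 6 taken → place at 7.
797 hashes to 6; 6,7 taken → place at 10.
747 hashes to 5; slot 5 is free → place at 5.
355 hashes to 2; slot 2 is free → place at 2.
Table: [∅, ∅, 355, ∅, ∅, 747, 412, 225, ∅, ∅, 797]

3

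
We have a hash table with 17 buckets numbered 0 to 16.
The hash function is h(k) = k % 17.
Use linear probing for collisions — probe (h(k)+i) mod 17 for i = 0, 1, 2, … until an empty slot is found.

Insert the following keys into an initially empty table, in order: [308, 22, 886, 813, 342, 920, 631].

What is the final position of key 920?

6

308 hashes to 2; slot 2 is free → place at 2.
22 hashes to 5; slot 5 is free → place at 5.
886 hashes to 2; 2 taken → place at 3.
813 hashes to 14; slot 14 is free → place at 14.
342 hashes to 2; 2,3 taken → place at 4.
920 hashes to 2; 2,3,4,5 taken → place at 6.
631 hashes to 2; 2,3,4,5,6 taken → place at 7.
Table: [-, -, 308, 886, 342, 22, 920, 631, -, -, -, -, -, -, 813, -, -]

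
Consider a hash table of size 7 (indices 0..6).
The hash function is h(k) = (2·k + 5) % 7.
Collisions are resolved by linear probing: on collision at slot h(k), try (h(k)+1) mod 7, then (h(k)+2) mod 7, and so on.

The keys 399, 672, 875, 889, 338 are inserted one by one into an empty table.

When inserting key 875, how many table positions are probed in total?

399 hashes to 5; slot 5 is free -> place at 5.
672 hashes to 5; 5 taken -> place at 6.
875 hashes to 5; 5,6 taken -> place at 0.
889 hashes to 5; 5,6,0 taken -> place at 1.
338 hashes to 2; slot 2 is free -> place at 2.
Table: [875, 889, 338, ∅, ∅, 399, 672]

3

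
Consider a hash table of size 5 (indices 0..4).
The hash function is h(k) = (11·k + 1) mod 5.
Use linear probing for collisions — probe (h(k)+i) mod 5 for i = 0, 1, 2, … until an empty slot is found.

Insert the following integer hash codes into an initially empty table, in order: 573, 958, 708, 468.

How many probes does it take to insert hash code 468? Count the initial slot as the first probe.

4

Insert 573: h=4, slot 4 empty → index 4.
Insert 958: h=4, slot 4 occupied → index 0.
Insert 708: h=4, slots 4,0 occupied → index 1.
Insert 468: h=4, slots 4,0,1 occupied → index 2.
Table: [958, 708, 468, ∅, 573]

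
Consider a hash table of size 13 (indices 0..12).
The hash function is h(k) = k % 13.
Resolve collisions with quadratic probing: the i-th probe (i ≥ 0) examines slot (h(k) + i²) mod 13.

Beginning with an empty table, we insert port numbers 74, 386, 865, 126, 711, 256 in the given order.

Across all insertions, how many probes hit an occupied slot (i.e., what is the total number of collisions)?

74: h=9 -> slot 9
386: h=9, probe 9,10 -> slot 10
865: h=7 -> slot 7
126: h=9, probe 9,10,0 -> slot 0
711: h=9, probe 9,10,0,5 -> slot 5
256: h=9, probe 9,10,0,5,12 -> slot 12
Table: [126, —, —, —, —, 711, —, 865, —, 74, 386, —, 256]

10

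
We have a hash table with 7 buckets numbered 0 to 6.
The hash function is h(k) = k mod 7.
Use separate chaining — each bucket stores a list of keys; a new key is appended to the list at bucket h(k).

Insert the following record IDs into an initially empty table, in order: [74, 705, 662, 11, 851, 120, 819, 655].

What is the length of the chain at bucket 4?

74 → bucket 4
705 → bucket 5
662 → bucket 4 (collision)
11 → bucket 4 (collision)
851 → bucket 4 (collision)
120 → bucket 1
819 → bucket 0
655 → bucket 4 (collision)
Final buckets:
0: 819
1: 120
2: —
3: —
4: 74 -> 662 -> 11 -> 851 -> 655
5: 705
6: —

5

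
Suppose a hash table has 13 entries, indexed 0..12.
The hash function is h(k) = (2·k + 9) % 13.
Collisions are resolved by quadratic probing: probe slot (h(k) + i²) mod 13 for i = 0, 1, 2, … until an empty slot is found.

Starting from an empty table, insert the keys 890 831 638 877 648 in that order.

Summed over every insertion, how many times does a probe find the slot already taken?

Insert 890: h=8, slot 8 empty → index 8.
Insert 831: h=7, slot 7 empty → index 7.
Insert 638: h=11, slot 11 empty → index 11.
Insert 877: h=8, slot 8 occupied → index 9.
Insert 648: h=5, slot 5 empty → index 5.
Table: [-, -, -, -, -, 648, -, 831, 890, 877, -, 638, -]

1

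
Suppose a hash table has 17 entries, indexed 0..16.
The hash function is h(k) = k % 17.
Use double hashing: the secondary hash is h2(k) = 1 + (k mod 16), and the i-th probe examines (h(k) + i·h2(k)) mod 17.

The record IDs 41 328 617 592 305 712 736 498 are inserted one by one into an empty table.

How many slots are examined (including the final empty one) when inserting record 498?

41: h=7 → slot 7
328: h=5 → slot 5
617: h=5, h2=10, probe 5,15 → slot 15
592: h=14 → slot 14
305: h=16 → slot 16
712: h=15, h2=9, probe 15,7,16,8 → slot 8
736: h=5, h2=1, probe 5,6 → slot 6
498: h=5, h2=3, probe 5,8,11 → slot 11
Table: [∅, ∅, ∅, ∅, ∅, 328, 736, 41, 712, ∅, ∅, 498, ∅, ∅, 592, 617, 305]

3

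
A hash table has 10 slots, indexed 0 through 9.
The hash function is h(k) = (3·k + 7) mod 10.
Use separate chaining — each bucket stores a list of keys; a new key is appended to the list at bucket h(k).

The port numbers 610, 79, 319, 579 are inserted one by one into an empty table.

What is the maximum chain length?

3

Insert 610: h=7, bucket 7 empty → new chain.
Insert 79: h=4, bucket 4 empty → new chain.
Insert 319: h=4, bucket 4 nonempty → append to chain.
Insert 579: h=4, bucket 4 nonempty → append to chain.
Final buckets:
0: _
1: _
2: _
3: _
4: 79 -> 319 -> 579
5: _
6: _
7: 610
8: _
9: _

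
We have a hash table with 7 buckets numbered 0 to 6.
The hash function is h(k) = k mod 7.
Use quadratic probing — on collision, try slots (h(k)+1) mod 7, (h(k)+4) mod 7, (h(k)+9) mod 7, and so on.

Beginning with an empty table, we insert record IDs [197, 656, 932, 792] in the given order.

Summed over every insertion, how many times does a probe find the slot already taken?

197: h=1 → slot 1
656: h=5 → slot 5
932: h=1, probe 1,2 → slot 2
792: h=1, probe 1,2,5,3 → slot 3
Table: [-, 197, 932, 792, -, 656, -]

4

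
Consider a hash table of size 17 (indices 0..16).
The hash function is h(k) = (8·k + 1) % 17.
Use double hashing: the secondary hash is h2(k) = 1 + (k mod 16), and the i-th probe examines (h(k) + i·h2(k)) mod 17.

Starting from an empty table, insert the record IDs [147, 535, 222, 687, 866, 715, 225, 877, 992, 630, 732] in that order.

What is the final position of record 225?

1

Insert 147: h=4, slot 4 empty -> index 4.
Insert 535: h=14, slot 14 empty -> index 14.
Insert 222: h=9, slot 9 empty -> index 9.
Insert 687: h=6, slot 6 empty -> index 6.
Insert 866: h=10, slot 10 empty -> index 10.
Insert 715: h=9, h2=12, slots 9,4 occupied -> index 16.
Insert 225: h=16, h2=2, slot 16 occupied -> index 1.
Insert 877: h=13, slot 13 empty -> index 13.
Insert 992: h=15, slot 15 empty -> index 15.
Insert 630: h=9, h2=7, slots 9,16,6,13 occupied -> index 3.
Insert 732: h=9, h2=13, slot 9 occupied -> index 5.
Table: [-, 225, -, 630, 147, 732, 687, -, -, 222, 866, -, -, 877, 535, 992, 715]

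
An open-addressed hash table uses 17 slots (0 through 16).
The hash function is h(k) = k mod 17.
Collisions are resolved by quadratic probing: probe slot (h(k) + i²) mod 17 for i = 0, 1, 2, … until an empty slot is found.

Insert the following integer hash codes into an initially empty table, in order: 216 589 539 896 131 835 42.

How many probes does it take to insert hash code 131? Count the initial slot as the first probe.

4

216 hashes to 12; slot 12 is free -> place at 12.
589 hashes to 11; slot 11 is free -> place at 11.
539 hashes to 12; 12 taken -> place at 13.
896 hashes to 12; 12,13 taken -> place at 16.
131 hashes to 12; 12,13,16 taken -> place at 4.
835 hashes to 2; slot 2 is free -> place at 2.
42 hashes to 8; slot 8 is free -> place at 8.
Table: [—, —, 835, —, 131, —, —, —, 42, —, —, 589, 216, 539, —, —, 896]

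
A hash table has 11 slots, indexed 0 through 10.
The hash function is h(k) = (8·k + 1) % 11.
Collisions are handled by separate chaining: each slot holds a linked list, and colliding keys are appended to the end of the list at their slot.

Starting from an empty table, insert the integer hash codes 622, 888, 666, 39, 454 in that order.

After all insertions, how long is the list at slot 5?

3

622 -> bucket 5
888 -> bucket 10
666 -> bucket 5 (collision)
39 -> bucket 5 (collision)
454 -> bucket 3
Final buckets:
0: .
1: .
2: .
3: 454
4: .
5: 622 -> 666 -> 39
6: .
7: .
8: .
9: .
10: 888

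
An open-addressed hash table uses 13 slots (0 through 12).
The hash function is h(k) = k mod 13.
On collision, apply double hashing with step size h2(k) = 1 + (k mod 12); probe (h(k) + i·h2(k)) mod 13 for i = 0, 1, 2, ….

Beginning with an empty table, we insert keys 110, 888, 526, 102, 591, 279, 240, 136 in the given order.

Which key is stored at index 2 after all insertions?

526

110: h=6 → slot 6
888: h=4 → slot 4
526: h=6, h2=11, probe 6,4,2 → slot 2
102: h=11 → slot 11
591: h=6, h2=4, probe 6,10 → slot 10
279: h=6, h2=4, probe 6,10,1 → slot 1
240: h=6, h2=1, probe 6,7 → slot 7
136: h=6, h2=5, probe 6,11,3 → slot 3
Table: [-, 279, 526, 136, 888, -, 110, 240, -, -, 591, 102, -]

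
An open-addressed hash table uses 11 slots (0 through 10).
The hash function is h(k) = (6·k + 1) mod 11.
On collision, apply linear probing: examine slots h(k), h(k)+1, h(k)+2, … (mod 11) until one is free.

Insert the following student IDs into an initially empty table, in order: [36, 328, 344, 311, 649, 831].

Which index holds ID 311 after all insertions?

10

36: h=8 => slot 8
328: h=0 => slot 0
344: h=8, probe 8,9 => slot 9
311: h=8, probe 8,9,10 => slot 10
649: h=1 => slot 1
831: h=4 => slot 4
Table: [328, 649, -, -, 831, -, -, -, 36, 344, 311]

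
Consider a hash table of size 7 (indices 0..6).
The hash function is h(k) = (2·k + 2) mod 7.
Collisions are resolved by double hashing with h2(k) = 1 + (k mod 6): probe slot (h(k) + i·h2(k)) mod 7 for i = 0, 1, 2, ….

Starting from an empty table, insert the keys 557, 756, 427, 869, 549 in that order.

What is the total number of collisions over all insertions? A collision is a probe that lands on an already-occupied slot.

Insert 557: h=3, slot 3 empty → index 3.
Insert 756: h=2, slot 2 empty → index 2.
Insert 427: h=2, h2=2, slot 2 occupied → index 4.
Insert 869: h=4, h2=6, slots 4,3,2 occupied → index 1.
Insert 549: h=1, h2=4, slot 1 occupied → index 5.
Table: [∅, 869, 756, 557, 427, 549, ∅]

5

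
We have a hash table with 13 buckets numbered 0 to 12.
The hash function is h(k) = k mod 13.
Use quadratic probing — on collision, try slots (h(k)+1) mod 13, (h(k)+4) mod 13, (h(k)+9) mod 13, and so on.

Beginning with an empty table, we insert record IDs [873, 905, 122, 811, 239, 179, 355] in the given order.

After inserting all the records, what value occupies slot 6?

811

873 hashes to 2; slot 2 is free => place at 2.
905 hashes to 8; slot 8 is free => place at 8.
122 hashes to 5; slot 5 is free => place at 5.
811 hashes to 5; 5 taken => place at 6.
239 hashes to 5; 5,6 taken => place at 9.
179 hashes to 10; slot 10 is free => place at 10.
355 hashes to 4; slot 4 is free => place at 4.
Table: [—, —, 873, —, 355, 122, 811, —, 905, 239, 179, —, —]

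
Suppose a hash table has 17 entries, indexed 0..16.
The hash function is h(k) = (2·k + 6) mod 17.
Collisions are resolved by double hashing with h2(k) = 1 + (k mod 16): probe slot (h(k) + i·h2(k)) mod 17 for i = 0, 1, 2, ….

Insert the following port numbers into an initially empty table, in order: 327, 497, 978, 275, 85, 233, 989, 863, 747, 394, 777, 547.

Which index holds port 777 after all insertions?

327: h=14 → slot 14
497: h=14, h2=2, probe 14,16 → slot 16
978: h=7 → slot 7
275: h=12 → slot 12
85: h=6 → slot 6
233: h=13 → slot 13
989: h=12, h2=14, probe 12,9 → slot 9
863: h=15 → slot 15
747: h=4 → slot 4
394: h=12, h2=11, probe 12,6,0 → slot 0
777: h=13, h2=10, probe 13,6,16,9,2 → slot 2
547: h=12, h2=4, probe 12,16,3 → slot 3
Table: [394, —, 777, 547, 747, —, 85, 978, —, 989, —, —, 275, 233, 327, 863, 497]

2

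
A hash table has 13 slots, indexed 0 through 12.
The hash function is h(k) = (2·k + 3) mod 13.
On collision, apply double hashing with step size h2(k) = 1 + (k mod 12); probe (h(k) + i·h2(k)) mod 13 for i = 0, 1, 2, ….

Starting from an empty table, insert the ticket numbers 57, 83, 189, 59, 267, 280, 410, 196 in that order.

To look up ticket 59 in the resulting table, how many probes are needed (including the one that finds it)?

57 hashes to 0; slot 0 is free -> place at 0.
83 hashes to 0, h2=12; 0 taken -> place at 12.
189 hashes to 4; slot 4 is free -> place at 4.
59 hashes to 4, h2=12; 4 taken -> place at 3.
267 hashes to 4, h2=4; 4 taken -> place at 8.
280 hashes to 4, h2=5; 4 taken -> place at 9.
410 hashes to 4, h2=3; 4 taken -> place at 7.
196 hashes to 5; slot 5 is free -> place at 5.
Table: [57, -, -, 59, 189, 196, -, 410, 267, 280, -, -, 83]
Lookup 59: h=4, h2=12, probe 4,3 → found at 3.

2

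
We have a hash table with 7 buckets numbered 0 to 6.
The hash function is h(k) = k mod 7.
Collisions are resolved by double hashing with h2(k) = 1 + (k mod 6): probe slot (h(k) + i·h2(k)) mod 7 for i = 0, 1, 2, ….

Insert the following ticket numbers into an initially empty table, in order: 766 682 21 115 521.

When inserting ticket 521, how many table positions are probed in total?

766 hashes to 3; slot 3 is free => place at 3.
682 hashes to 3, h2=5; 3 taken => place at 1.
21 hashes to 0; slot 0 is free => place at 0.
115 hashes to 3, h2=2; 3 taken => place at 5.
521 hashes to 3, h2=6; 3 taken => place at 2.
Table: [21, 682, 521, 766, ., 115, .]

2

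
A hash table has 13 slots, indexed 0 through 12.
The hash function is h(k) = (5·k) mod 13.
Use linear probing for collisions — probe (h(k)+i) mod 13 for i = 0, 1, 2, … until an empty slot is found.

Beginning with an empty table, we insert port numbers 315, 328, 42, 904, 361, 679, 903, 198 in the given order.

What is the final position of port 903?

Insert 315: h=2, slot 2 empty -> index 2.
Insert 328: h=2, slot 2 occupied -> index 3.
Insert 42: h=2, slots 2,3 occupied -> index 4.
Insert 904: h=9, slot 9 empty -> index 9.
Insert 361: h=11, slot 11 empty -> index 11.
Insert 679: h=2, slots 2,3,4 occupied -> index 5.
Insert 903: h=4, slots 4,5 occupied -> index 6.
Insert 198: h=2, slots 2,3,4,5,6 occupied -> index 7.
Table: [-, -, 315, 328, 42, 679, 903, 198, -, 904, -, 361, -]

6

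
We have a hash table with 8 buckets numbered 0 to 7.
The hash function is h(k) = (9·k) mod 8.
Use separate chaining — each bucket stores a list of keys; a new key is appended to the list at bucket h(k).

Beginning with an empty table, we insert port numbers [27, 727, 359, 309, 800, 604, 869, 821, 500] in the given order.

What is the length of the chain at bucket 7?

27 → bucket 3
727 → bucket 7
359 → bucket 7 (collision)
309 → bucket 5
800 → bucket 0
604 → bucket 4
869 → bucket 5 (collision)
821 → bucket 5 (collision)
500 → bucket 4 (collision)
Final buckets:
0: 800
1: -
2: -
3: 27
4: 604 -> 500
5: 309 -> 869 -> 821
6: -
7: 727 -> 359

2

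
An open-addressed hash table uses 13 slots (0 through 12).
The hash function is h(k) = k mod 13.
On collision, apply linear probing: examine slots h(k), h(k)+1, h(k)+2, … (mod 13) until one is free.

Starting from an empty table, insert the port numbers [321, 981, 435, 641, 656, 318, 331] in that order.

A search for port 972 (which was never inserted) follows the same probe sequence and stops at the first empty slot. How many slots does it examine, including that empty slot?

321 hashes to 9; slot 9 is free → place at 9.
981 hashes to 6; slot 6 is free → place at 6.
435 hashes to 6; 6 taken → place at 7.
641 hashes to 4; slot 4 is free → place at 4.
656 hashes to 6; 6,7 taken → place at 8.
318 hashes to 6; 6,7,8,9 taken → place at 10.
331 hashes to 6; 6,7,8,9,10 taken → place at 11.
Table: [_, _, _, _, 641, _, 981, 435, 656, 321, 318, 331, _]
Lookup 972: h=10, probe 10,11,12 → slot 12 empty, not found.

3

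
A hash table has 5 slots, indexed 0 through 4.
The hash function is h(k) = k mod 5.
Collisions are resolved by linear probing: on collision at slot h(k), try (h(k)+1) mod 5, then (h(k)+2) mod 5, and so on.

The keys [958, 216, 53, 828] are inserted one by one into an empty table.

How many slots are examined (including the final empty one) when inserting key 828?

958: h=3 → slot 3
216: h=1 → slot 1
53: h=3, probe 3,4 → slot 4
828: h=3, probe 3,4,0 → slot 0
Table: [828, 216, -, 958, 53]

3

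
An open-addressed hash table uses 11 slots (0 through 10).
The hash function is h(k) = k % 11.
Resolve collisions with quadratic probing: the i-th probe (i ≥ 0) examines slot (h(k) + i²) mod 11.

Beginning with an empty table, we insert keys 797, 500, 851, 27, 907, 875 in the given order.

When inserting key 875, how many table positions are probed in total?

797 hashes to 5; slot 5 is free -> place at 5.
500 hashes to 5; 5 taken -> place at 6.
851 hashes to 4; slot 4 is free -> place at 4.
27 hashes to 5; 5,6 taken -> place at 9.
907 hashes to 5; 5,6,9 taken -> place at 3.
875 hashes to 6; 6 taken -> place at 7.
Table: [_, _, _, 907, 851, 797, 500, 875, _, 27, _]

2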